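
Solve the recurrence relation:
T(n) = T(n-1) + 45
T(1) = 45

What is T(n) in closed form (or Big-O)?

Unrolling: T(n) = T(n-1) + 45 = T(n-2) + 2*45 = ... = T(1) + (n-1)*45 = 45 + (n-1)*45 = 45n.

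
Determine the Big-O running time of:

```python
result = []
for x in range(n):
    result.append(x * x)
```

Time complexity: O(n).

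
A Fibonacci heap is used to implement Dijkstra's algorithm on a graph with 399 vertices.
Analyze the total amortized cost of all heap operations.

Dijkstra performs 399 insert, 399 extract-min, and at most E decrease-key operations. With Fibonacci heap: insert O(1) amortized, extract-min O(log n) amortized, decrease-key O(1) amortized. Total with n = 399: O(n * 1 + n * log n + E * 1) = O(n log n + E).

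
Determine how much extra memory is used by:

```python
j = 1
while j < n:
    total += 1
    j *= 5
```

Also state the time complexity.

Space complexity: O(1).
Only a constant amount of auxiliary storage is used; nothing grows with n.
Time complexity: O(log n).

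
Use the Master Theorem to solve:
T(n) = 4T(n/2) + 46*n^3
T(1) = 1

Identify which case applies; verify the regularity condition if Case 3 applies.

a=4, b=2, f(n)=46*n^3.
log_2(4) = 2 < 3.
f(n) = Omega(n^(2+epsilon)) for some epsilon > 0, so Case 3 is the candidate.
Regularity: a*f(n/b) = 4*46*(n/2)^3 = (4/8)*46*n^3 <= c*f(n) with c = 4/8 < 1. Satisfied.
Case 3: T(n) = Theta(n^3).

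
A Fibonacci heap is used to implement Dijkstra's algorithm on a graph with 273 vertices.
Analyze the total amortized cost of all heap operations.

Dijkstra performs 273 insert, 273 extract-min, and at most E decrease-key operations. With Fibonacci heap: insert O(1) amortized, extract-min O(log n) amortized, decrease-key O(1) amortized. Total with n = 273: O(n * 1 + n * log n + E * 1) = O(n log n + E).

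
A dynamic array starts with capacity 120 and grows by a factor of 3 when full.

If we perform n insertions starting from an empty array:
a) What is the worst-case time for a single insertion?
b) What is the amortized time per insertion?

(a) Worst-case single insertion: O(n) -- when the array is full at capacity c, the resize copies all c elements, and c can be Theta(n).
(b) Resizes happen at sizes 120, 360, 1080, ... Total copy cost for n insertions: 120 + 360 + ... = O(n) (geometric series with ratio 1/3). Amortized cost per insertion: O(n)/n = O(1).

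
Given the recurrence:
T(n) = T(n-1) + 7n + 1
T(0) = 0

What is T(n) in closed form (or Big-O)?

Dominant term in sum is 7*sum(i, i=1..n) = 7*n*(n+1)/2 = O(n^2).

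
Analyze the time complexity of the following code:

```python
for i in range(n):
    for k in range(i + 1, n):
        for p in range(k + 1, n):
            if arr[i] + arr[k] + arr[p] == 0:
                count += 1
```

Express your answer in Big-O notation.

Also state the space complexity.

Time complexity: O(n^3).
Space complexity: O(1).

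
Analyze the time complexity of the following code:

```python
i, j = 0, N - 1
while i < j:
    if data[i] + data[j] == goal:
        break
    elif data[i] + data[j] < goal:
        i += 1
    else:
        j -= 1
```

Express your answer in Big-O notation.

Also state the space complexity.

Time complexity: O(n).
Space complexity: O(1).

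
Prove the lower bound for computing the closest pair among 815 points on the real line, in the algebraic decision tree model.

Reduction from element distinctness: given 815 reals, the closest-pair distance is 0 iff two are equal. Element distinctness has an Omega(n log n) lower bound in the algebraic decision tree model (Ben-Or). Therefore closest pair on a line also requires Omega(n log n). Sorting then a linear scan achieves this.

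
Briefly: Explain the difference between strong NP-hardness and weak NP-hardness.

A problem is strongly NP-hard if it remains NP-hard even when all numbers in the input are bounded by a polynomial in the input length. A weakly NP-hard problem admits a pseudopolynomial algorithm. Subset Sum is weakly NP-hard (has O(nW) DP). 3-SAT is strongly NP-hard (no numeric parameters).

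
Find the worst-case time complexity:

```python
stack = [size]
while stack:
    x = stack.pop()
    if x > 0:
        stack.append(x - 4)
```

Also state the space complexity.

Time complexity: O(n).
Space complexity: O(1).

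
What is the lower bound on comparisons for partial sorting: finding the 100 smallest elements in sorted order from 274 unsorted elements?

Finding 100 smallest of 274 in sorted order: Omega(274) to identify the 100 smallest, plus Omega(100 log 100) to sort them. Total: Omega(n + k log k).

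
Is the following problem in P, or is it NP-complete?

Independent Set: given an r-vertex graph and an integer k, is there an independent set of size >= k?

This problem is NP-complete: complement of Clique (with k part of the input).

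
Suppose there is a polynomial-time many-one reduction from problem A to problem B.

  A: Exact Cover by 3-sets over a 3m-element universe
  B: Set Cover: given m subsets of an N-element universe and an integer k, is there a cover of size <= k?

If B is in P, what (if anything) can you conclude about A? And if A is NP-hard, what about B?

A poly-time reduction A <=_p B means any A-instance can be transformed to a B-instance in poly time.
If B is in P: compose the reduction with B's poly-time algorithm to solve A in poly time, so A is in P.
If A is NP-hard: every NP problem reduces to A, which reduces to B; composing reductions, every NP problem reduces to B, so B is NP-hard.
(Here in fact A is NP-complete and B is NP-complete.)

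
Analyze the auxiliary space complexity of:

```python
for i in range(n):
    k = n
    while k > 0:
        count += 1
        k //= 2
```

Space complexity: O(1).
Only a constant amount of auxiliary storage is used; nothing grows with n.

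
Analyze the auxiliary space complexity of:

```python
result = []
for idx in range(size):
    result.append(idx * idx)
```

Space complexity: O(n).
Auxiliary storage grows linearly with the input size n in the worst case.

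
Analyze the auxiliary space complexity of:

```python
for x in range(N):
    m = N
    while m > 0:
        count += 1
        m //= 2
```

Space complexity: O(1).
Only a constant amount of auxiliary storage is used; nothing grows with n.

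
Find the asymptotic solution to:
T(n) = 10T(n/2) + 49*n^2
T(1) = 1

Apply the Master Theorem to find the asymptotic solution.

a=10, b=2, f(n)=49*n^2. log_2(10) = 3.322. Case 1 of Master Theorem: T(n) = O(n^3.322).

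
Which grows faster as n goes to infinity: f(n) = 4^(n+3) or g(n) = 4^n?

f(n) = 4^(n+3) and g(n) = 4^n are Theta of each other: 4^(n+3) = 4^3 * 4^n = Theta(4^n).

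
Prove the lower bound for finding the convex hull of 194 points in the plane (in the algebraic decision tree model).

Reduction from sorting: given 194 numbers x_1,...,x_{194}, map x_i to the point (x_i, x_i^2) on the parabola y = x^2. All points are on the convex hull, and walking the hull gives them in sorted x-order. Since sorting requires Omega(n log n), so does planar convex hull.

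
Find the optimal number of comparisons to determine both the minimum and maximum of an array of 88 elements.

Naive approach: 174 comparisons (87 for max + 87 for min).
Optimal: Compare elements in pairs first (floor(n/2) = 44 comparisons), then find max among winners and min among losers (43 comparisons each).
Total: ceil(3n/2) - 2 = 130 comparisons. An adversary argument shows this is also a lower bound.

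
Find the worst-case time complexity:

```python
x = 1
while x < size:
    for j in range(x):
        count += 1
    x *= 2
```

Time complexity: O(n).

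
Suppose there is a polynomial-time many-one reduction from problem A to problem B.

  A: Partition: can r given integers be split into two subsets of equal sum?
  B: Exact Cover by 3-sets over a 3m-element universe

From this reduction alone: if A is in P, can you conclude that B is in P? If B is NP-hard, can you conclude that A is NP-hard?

A poly-time reduction A <=_p B transfers tractability DOWN (B easy => A easy) and hardness UP (A hard => B hard), not the reverse.
From A in P, the reduction alone does NOT give B in P: any problem in P trivially reduces to SAT, yet SAT is not known to be in P.
From B NP-hard, the reduction alone does NOT give A NP-hard: again, easy problems reduce to hard ones.
(Here in fact A is NP-complete and B is NP-complete.)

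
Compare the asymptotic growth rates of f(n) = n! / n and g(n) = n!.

g(n) = n! grows faster: the ratio n!/(n!/n) = n -> infinity.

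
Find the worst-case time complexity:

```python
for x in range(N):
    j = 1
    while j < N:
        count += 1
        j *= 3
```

Time complexity: O(n log n).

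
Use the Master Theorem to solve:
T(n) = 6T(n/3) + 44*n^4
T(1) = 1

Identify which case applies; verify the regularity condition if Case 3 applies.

a=6, b=3, f(n)=44*n^4.
log_3(6) = 1.631 < 4.
f(n) = Omega(n^(1.631+epsilon)) for some epsilon > 0, so Case 3 is the candidate.
Regularity: a*f(n/b) = 6*44*(n/3)^4 = (6/81)*44*n^4 <= c*f(n) with c = 6/81 < 1. Satisfied.
Case 3: T(n) = Theta(n^4).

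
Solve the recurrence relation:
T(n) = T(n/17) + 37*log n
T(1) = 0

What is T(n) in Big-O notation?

Each of the log_17(n) levels adds O(log n). T(n) = O(log^2 n).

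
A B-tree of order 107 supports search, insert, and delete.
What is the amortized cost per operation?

B-tree of order 107 has height O(log_107 n). Each operation traverses the tree height. Splits during insert and merges during delete are O(1) each and occur at most once per level. Total cost per operation: O(log_107 n).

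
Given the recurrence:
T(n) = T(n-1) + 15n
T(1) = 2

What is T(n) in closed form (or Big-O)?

Unrolling: T(n) = 2 + 15*(2 + 3 + ... + n) = 2 + 15*(n(n+1)/2 - 1) = O(n^2).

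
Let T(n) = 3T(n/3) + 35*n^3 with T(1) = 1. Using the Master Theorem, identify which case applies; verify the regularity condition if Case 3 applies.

a=3, b=3, f(n)=35*n^3.
log_3(3) = 1 < 3.
f(n) = Omega(n^(1+epsilon)) for some epsilon > 0, so Case 3 is the candidate.
Regularity: a*f(n/b) = 3*35*(n/3)^3 = (3/27)*35*n^3 <= c*f(n) with c = 3/27 < 1. Satisfied.
Case 3: T(n) = Theta(n^3).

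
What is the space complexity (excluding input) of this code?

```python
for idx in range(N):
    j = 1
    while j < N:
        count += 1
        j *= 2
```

Space complexity: O(1).
Only a constant amount of auxiliary storage is used; nothing grows with n.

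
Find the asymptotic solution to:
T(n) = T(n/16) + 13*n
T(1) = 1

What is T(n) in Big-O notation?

Geometric series: 13*n*(1 + 1/16 + 1/16^2 + ...) = O(n). T(n) = O(n).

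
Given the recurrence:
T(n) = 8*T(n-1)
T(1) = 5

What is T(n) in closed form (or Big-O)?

Each step multiplies by 8. T(n) = T(1)*8^(n-1) = 5*8^(n-1).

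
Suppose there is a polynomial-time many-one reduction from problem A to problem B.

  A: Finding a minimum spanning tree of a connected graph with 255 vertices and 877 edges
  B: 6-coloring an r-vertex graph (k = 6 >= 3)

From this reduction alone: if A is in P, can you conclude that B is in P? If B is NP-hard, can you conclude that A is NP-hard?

A poly-time reduction A <=_p B transfers tractability DOWN (B easy => A easy) and hardness UP (A hard => B hard), not the reverse.
From A in P, the reduction alone does NOT give B in P: any problem in P trivially reduces to SAT, yet SAT is not known to be in P.
From B NP-hard, the reduction alone does NOT give A NP-hard: again, easy problems reduce to hard ones.
(Here in fact A is P and B is NP-complete.)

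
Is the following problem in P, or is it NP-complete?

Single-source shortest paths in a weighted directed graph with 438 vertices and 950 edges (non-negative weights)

This problem is in P: Dijkstra's algorithm runs in O((V+E) log V).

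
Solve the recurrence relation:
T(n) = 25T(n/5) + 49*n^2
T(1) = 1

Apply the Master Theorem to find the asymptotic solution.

a=25, b=5, f(n)=49*n^2. log_5(25) = 2. Case 2: T(n) = O(n^2 log n).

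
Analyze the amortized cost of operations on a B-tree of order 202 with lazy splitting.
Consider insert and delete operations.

In a B-tree of order 202, a node splits when it has 202 keys. With lazy splitting, we use potential Phi = number of full nodes + number of near-empty nodes. Each split costs O(1) but reduces potential. Between splits, at least 101 insertions must occur in that node. Amortized structural cost is O(1) per operation, plus O(log_202 n) traversal.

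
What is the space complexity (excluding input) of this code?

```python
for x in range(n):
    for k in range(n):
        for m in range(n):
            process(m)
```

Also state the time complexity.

Space complexity: O(1).
Only a constant amount of auxiliary storage is used; nothing grows with n.
Time complexity: O(n^3).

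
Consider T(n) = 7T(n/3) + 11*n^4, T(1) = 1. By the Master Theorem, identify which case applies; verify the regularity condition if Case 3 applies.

a=7, b=3, f(n)=11*n^4.
log_3(7) = 1.771 < 4.
f(n) = Omega(n^(1.771+epsilon)) for some epsilon > 0, so Case 3 is the candidate.
Regularity: a*f(n/b) = 7*11*(n/3)^4 = (7/81)*11*n^4 <= c*f(n) with c = 7/81 < 1. Satisfied.
Case 3: T(n) = Theta(n^4).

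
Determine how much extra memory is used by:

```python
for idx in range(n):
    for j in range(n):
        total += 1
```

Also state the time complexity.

Space complexity: O(1).
Only a constant amount of auxiliary storage is used; nothing grows with n.
Time complexity: O(n^2).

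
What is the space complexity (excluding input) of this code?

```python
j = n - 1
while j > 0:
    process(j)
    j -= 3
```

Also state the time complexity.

Space complexity: O(1).
Only a constant amount of auxiliary storage is used; nothing grows with n.
Time complexity: O(n).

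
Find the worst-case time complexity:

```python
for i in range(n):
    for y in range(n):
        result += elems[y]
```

Time complexity: O(n^2).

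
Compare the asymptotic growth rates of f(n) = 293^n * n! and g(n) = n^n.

f(n) = 293^n * n! grows faster: by Stirling n! ~ sqrt(2 pi n)(n/e)^n, so 293^n n! / n^n ~ (293/e)^n sqrt(2 pi n) -> infinity since 293/e > 1.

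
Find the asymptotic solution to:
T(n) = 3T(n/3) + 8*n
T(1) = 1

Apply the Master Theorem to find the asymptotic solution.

a=3, b=3, f(n)=8*n. log_3(3) = 1. Case 2: T(n) = O(n log n).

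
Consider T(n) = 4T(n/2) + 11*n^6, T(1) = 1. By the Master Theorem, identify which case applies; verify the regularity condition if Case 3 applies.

a=4, b=2, f(n)=11*n^6.
log_2(4) = 2 < 6.
f(n) = Omega(n^(2+epsilon)) for some epsilon > 0, so Case 3 is the candidate.
Regularity: a*f(n/b) = 4*11*(n/2)^6 = (4/64)*11*n^6 <= c*f(n) with c = 4/64 < 1. Satisfied.
Case 3: T(n) = Theta(n^6).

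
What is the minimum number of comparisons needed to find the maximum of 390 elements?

Finding the maximum requires 389 comparisons. Each comparison eliminates exactly one candidate. With 390 candidates, we need 389 eliminations.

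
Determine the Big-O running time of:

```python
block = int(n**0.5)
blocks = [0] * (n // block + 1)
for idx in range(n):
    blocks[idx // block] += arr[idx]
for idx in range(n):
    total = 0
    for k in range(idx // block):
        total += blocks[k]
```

Time complexity: O(n * sqrt(n)).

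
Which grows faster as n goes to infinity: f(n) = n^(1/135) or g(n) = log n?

f(n) = n^(1/135) grows faster: any positive power of n dominates log n.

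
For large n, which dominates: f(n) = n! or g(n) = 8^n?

f(n) = n! grows faster: n!/8^n -> infinity by Stirling.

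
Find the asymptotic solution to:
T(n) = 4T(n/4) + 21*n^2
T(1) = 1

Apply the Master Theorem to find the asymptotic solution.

a=4, b=4, f(n)=21*n^2. log_4(4) = 1 < 2. Case 3: T(n) = O(n^2).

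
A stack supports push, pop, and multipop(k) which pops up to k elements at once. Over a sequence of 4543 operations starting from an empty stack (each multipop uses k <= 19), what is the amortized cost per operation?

Each element is pushed exactly once and popped at most once (whether by pop or as part of a multipop). So the total number of individual pops over the whole sequence is at most the number of pushes, which is at most 4543. Total work <= 2 * 4543, hence O(1) amortized per operation.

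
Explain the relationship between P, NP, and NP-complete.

P: solvable in polynomial time. NP: verifiable in polynomial time. NP-complete: in NP and at least as hard as every problem in NP (via polynomial reduction). P is a subset of NP. If any NP-complete problem is in P, then P = NP.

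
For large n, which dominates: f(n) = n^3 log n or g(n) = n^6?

g(n) = n^6 grows faster: n^6 / (n^3 log n) = n^3/log n -> infinity.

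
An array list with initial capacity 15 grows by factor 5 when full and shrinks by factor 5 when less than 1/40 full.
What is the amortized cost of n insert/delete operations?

Using potential function Phi = |5*size - capacity|. Resizing costs are offset by potential release. Amortized O(1) per operation.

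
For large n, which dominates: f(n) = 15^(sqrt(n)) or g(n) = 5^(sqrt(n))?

f(n) = 15^(sqrt(n)) grows faster: ratio is (15/5)^(sqrt(n)) -> infinity since 15/5 > 1.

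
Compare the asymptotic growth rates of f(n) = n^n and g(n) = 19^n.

f(n) = n^n grows faster: n^n / 19^n = (n/19)^n -> infinity once n > 19.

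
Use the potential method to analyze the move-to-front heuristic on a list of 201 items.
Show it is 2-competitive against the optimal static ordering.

Let Phi = number of inversions between the MTF list and the optimal static list (0 <= Phi <= C(201,2)). Accessing an element at MTF position k and optimal position j: the move-to-front destroys all k-1 inversions in front of it that are not in front in optimal (>= k-j of them) and creates at most j-1 new ones. Amortized cost <= k + (j-1) - (k-j) = 2j - 1 <= 2 * optimal cost.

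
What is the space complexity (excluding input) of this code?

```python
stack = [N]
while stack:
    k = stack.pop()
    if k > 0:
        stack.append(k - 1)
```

Space complexity: O(1).
Only a constant amount of auxiliary storage is used; nothing grows with n.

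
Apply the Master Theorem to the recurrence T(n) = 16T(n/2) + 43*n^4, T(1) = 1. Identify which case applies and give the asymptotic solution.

a=16, b=2, f(n)=43*n^4.
log_2(16) = 4, so n^(log_b(a)) = n^4.
f(n) = Theta(n^4), so Case 2 applies.
T(n) = Theta(n^4 log n).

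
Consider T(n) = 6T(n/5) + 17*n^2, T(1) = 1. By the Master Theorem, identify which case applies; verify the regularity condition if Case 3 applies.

a=6, b=5, f(n)=17*n^2.
log_5(6) = 1.113 < 2.
f(n) = Omega(n^(1.113+epsilon)) for some epsilon > 0, so Case 3 is the candidate.
Regularity: a*f(n/b) = 6*17*(n/5)^2 = (6/25)*17*n^2 <= c*f(n) with c = 6/25 < 1. Satisfied.
Case 3: T(n) = Theta(n^2).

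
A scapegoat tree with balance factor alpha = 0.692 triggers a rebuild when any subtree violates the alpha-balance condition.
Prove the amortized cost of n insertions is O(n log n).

Define potential Phi = c * sum of |size(left(v)) - size(right(v))| over all nodes. An insertion at depth d costs O(d) = O(log n) and increases Phi by O(log n). When a rebuild of subtree of size s occurs, it costs O(s) but reduces Phi by Omega(s). With alpha = 0.692, between rebuilds Omega(s) insertions must occur. Amortized cost per insertion: O(log n).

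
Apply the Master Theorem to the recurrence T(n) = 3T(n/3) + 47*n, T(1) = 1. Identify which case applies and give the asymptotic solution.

a=3, b=3, f(n)=47*n.
log_3(3) = 1, so n^(log_b(a)) = n.
f(n) = Theta(n), so Case 2 applies.
T(n) = Theta(n log n).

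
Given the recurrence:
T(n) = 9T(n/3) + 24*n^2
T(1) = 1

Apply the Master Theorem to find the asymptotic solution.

a=9, b=3, f(n)=24*n^2. log_3(9) = 2. Case 2: T(n) = O(n^2 log n).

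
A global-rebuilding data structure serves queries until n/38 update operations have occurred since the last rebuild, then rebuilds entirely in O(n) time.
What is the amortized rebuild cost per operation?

The O(n) rebuild is triggered by n/38 operations, so each contributes O(n)/(n/38) = O(38) = O(1) to the rebuild cost.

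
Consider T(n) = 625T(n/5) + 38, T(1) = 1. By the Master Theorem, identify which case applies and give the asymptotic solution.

a=625, b=5, f(n)=38.
log_5(625) = 4 > 0.
Since f(n) = O(n^0) is polynomially smaller than n^4, Case 1 applies.
T(n) = Theta(n^4).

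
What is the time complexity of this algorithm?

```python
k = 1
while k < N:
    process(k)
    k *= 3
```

Time complexity: O(log n).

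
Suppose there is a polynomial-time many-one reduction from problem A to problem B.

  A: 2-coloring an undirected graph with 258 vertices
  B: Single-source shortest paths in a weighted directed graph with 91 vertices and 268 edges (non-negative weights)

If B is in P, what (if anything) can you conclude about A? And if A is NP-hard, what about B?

A poly-time reduction A <=_p B means any A-instance can be transformed to a B-instance in poly time.
If B is in P: compose the reduction with B's poly-time algorithm to solve A in poly time, so A is in P.
If A is NP-hard: every NP problem reduces to A, which reduces to B; composing reductions, every NP problem reduces to B, so B is NP-hard.
(Here in fact A is P and B is P.)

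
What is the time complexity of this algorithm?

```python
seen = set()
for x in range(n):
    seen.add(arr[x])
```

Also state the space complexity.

Time complexity: O(n).
Space complexity: O(n).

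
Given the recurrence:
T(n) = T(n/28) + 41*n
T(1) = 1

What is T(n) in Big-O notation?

Geometric series: 41*n*(1 + 1/28 + 1/28^2 + ...) = O(n). T(n) = O(n).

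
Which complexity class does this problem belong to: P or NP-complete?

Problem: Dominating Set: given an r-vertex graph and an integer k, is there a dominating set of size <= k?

This problem is NP-complete: reduces from Set Cover (with k part of the input).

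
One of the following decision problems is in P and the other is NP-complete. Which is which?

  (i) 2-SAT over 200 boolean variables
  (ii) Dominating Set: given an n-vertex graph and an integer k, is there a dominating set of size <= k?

(i) is P: 2-SAT is solvable in linear time via implication-graph SCCs.
(ii) is NP-complete: reduces from Set Cover (with k part of the input).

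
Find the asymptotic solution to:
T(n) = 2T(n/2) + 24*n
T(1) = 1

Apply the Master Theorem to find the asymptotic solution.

a=2, b=2, f(n)=24*n. log_2(2) = 1. Case 2: T(n) = O(n log n).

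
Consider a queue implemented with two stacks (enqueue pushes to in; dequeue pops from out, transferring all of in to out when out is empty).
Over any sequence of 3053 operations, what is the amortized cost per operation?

Each element is pushed to in once, popped once, pushed to out once, and popped once: 4 unit operations over its lifetime. Over 3053 operations the total work is O(3053). Amortized O(1) per enqueue/dequeue.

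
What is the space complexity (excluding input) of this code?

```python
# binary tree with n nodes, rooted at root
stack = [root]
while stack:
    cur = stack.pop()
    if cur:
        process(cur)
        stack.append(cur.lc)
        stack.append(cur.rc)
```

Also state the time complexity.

Space complexity: O(n).
Auxiliary storage grows linearly with the input size n in the worst case.
Time complexity: O(n).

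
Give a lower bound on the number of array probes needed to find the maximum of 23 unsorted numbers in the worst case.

Adversary: any unprobed cell could hold a value larger than everything seen so far. If fewer than 23 cells are probed, the adversary places the max in an unprobed cell. So all 23 cells must be examined; together with 23-1 comparisons this is tight.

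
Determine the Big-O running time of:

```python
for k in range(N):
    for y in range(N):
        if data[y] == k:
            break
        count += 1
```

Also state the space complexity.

Time complexity: O(n^2).
Space complexity: O(1).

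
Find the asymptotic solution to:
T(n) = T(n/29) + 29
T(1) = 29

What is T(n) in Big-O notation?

Each step divides n by 29 and adds 29. After log_29(n) steps, T(n) = O(log n).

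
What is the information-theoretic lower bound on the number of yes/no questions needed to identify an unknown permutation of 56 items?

There are 56! = 710998587804863451854045647463724949736497978881168458687447040000000000000 permutations. Each yes/no question gives at most 1 bit, so at least ceil(log_2(710998587804863451854045647463724949736497978881168458687447040000000000000)) = 249 questions are needed.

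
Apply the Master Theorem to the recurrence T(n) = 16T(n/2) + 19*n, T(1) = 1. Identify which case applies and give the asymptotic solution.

a=16, b=2, f(n)=19*n.
log_2(16) = 4 > 1.
Since f(n) = O(n^1) is polynomially smaller than n^4, Case 1 applies.
T(n) = Theta(n^4).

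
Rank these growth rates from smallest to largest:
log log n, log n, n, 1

Ordered by growth rate: 1 < log log n < log n < n.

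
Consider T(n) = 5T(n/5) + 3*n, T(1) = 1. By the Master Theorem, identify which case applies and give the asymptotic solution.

a=5, b=5, f(n)=3*n.
log_5(5) = 1, so n^(log_b(a)) = n.
f(n) = Theta(n), so Case 2 applies.
T(n) = Theta(n log n).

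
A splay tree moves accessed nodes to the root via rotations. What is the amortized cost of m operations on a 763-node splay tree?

Using a potential function Phi = sum of log(size of subtree) for each node, each splay operation has amortized cost O(log n) where n = 763. Bad individual operations (O(n)) are offset by decreased potential.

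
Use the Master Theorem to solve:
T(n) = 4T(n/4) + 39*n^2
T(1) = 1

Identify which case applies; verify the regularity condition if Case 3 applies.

a=4, b=4, f(n)=39*n^2.
log_4(4) = 1 < 2.
f(n) = Omega(n^(1+epsilon)) for some epsilon > 0, so Case 3 is the candidate.
Regularity: a*f(n/b) = 4*39*(n/4)^2 = (4/16)*39*n^2 <= c*f(n) with c = 4/16 < 1. Satisfied.
Case 3: T(n) = Theta(n^2).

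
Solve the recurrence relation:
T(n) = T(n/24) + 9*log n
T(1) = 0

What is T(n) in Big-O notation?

Each of the log_24(n) levels adds O(log n). T(n) = O(log^2 n).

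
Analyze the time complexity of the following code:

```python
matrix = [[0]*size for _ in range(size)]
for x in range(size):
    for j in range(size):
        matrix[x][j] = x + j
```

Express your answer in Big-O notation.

Time complexity: O(n^2).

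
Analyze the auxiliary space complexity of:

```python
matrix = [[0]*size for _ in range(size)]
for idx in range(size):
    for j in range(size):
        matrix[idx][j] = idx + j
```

Space complexity: O(n^2).
A 2D structure of size n x n is allocated.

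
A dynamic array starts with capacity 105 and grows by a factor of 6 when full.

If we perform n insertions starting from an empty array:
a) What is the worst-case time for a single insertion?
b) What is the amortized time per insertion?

(a) Worst-case single insertion: O(n) -- when the array is full at capacity c, the resize copies all c elements, and c can be Theta(n).
(b) Resizes happen at sizes 105, 630, 3780, ... Total copy cost for n insertions: 105 + 630 + ... = O(n) (geometric series with ratio 1/6). Amortized cost per insertion: O(n)/n = O(1).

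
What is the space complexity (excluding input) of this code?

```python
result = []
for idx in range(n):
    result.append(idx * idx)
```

Space complexity: O(n).
Auxiliary storage grows linearly with the input size n in the worst case.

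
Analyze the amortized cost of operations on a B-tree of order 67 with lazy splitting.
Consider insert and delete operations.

In a B-tree of order 67, a node splits when it has 67 keys. With lazy splitting, we use potential Phi = number of full nodes + number of near-empty nodes. Each split costs O(1) but reduces potential. Between splits, at least 33 insertions must occur in that node. Amortized structural cost is O(1) per operation, plus O(log_67 n) traversal.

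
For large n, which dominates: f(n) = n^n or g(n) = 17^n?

f(n) = n^n grows faster: n^n / 17^n = (n/17)^n -> infinity once n > 17.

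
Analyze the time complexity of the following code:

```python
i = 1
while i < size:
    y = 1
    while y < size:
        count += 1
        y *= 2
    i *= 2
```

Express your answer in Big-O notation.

Time complexity: O(log^2 n).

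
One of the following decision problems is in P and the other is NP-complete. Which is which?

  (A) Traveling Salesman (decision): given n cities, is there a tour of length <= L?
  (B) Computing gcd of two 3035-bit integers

(A) is NP-complete: reduces from Hamiltonian Cycle.
(B) is P: the Euclidean algorithm runs in polynomial time in the bit-length.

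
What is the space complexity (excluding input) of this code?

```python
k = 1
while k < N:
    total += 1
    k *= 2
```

Space complexity: O(1).
Only a constant amount of auxiliary storage is used; nothing grows with n.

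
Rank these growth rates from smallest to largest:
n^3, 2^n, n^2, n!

Ordered by growth rate: n^2 < n^3 < 2^n < n!.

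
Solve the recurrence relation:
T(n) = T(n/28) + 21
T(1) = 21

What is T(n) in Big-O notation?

Each step divides n by 28 and adds 21. After log_28(n) steps, T(n) = O(log n).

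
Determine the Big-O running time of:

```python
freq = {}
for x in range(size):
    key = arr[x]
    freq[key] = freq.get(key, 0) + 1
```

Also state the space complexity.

Time complexity: O(n).
Space complexity: O(n).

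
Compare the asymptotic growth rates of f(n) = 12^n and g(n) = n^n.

g(n) = n^n grows faster: n^n / 12^n = (n/12)^n -> infinity once n > 12.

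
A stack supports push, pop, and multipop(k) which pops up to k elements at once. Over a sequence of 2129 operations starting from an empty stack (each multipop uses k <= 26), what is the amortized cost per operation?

Each element is pushed exactly once and popped at most once (whether by pop or as part of a multipop). So the total number of individual pops over the whole sequence is at most the number of pushes, which is at most 2129. Total work <= 2 * 2129, hence O(1) amortized per operation.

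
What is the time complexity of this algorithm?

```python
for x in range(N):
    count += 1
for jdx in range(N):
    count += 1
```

Time complexity: O(n).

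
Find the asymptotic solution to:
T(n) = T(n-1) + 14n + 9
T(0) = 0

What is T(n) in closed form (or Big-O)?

Dominant term in sum is 14*sum(i, i=1..n) = 14*n*(n+1)/2 = O(n^2).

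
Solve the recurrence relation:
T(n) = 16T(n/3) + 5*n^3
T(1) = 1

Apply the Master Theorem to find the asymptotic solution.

a=16, b=3, f(n)=5*n^3. log_3(16) = 2.524 < 3. Case 3: T(n) = O(n^3).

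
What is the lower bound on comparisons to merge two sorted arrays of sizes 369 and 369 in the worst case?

Adversary: with |369 - 369| <= 1 the inputs can be fully interleaved so that every adjacent pair in the merged output comes from different arrays. Then each of the 737 adjacent pairs must be directly compared, or the algorithm cannot determine their relative order. Standard merge meets this bound.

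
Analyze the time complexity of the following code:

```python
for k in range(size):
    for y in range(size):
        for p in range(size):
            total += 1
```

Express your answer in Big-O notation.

Time complexity: O(n^3).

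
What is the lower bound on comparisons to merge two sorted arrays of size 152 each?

To merge two sorted arrays of size 152, we need at least 303 comparisons in the worst case. An adversary can force every element to be compared.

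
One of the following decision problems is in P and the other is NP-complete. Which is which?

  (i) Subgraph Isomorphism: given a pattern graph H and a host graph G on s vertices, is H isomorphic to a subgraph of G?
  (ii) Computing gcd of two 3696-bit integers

(i) is NP-complete: generalizes Clique and Hamiltonian Path (pattern size is part of the input).
(ii) is P: the Euclidean algorithm runs in polynomial time in the bit-length.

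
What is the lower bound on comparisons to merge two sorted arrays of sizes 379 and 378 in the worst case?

Adversary: with |379 - 378| <= 1 the inputs can be fully interleaved so that every adjacent pair in the merged output comes from different arrays. Then each of the 756 adjacent pairs must be directly compared, or the algorithm cannot determine their relative order. Standard merge meets this bound.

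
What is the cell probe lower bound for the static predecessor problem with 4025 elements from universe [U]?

The Patrascu-Thorup lower bound shows any data structure on n = 4025 elements using O(n * polylog(n)) space requires Omega(log log U) query time. van Emde Boas trees achieve O(log log U) with O(U) space.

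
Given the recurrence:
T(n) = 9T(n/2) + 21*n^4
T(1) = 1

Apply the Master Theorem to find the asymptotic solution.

a=9, b=2, f(n)=21*n^4. log_2(9) = 3.17 < 4. Case 3: T(n) = O(n^4).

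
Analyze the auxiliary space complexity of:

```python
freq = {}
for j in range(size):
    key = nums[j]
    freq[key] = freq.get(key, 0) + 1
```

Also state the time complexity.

Space complexity: O(n).
Auxiliary storage grows linearly with the input size n in the worst case.
Time complexity: O(n).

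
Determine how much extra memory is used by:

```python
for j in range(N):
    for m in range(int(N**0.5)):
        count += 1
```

Space complexity: O(1).
Only a constant amount of auxiliary storage is used; nothing grows with n.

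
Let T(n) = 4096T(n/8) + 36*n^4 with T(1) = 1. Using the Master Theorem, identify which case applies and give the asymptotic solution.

a=4096, b=8, f(n)=36*n^4.
log_8(4096) = 4, so n^(log_b(a)) = n^4.
f(n) = Theta(n^4), so Case 2 applies.
T(n) = Theta(n^4 log n).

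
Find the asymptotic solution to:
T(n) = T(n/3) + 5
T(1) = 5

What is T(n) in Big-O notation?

Each step divides n by 3 and adds 5. After log_3(n) steps, T(n) = O(log n).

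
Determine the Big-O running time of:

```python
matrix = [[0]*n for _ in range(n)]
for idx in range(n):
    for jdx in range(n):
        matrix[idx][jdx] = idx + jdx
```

Time complexity: O(n^2).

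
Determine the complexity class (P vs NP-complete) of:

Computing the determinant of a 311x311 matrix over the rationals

This problem is in P: Gaussian elimination runs in O(n^3).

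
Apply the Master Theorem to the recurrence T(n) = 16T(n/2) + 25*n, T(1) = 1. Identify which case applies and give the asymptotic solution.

a=16, b=2, f(n)=25*n.
log_2(16) = 4 > 1.
Since f(n) = O(n^1) is polynomially smaller than n^4, Case 1 applies.
T(n) = Theta(n^4).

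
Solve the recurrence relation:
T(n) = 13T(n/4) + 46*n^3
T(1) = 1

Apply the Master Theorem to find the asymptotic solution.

a=13, b=4, f(n)=46*n^3. log_4(13) = 1.85 < 3. Case 3: T(n) = O(n^3).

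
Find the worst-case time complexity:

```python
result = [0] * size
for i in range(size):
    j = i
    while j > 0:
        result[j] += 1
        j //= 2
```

Time complexity: O(n log n).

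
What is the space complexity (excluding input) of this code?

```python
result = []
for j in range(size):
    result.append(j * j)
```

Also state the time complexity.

Space complexity: O(n).
Auxiliary storage grows linearly with the input size n in the worst case.
Time complexity: O(n).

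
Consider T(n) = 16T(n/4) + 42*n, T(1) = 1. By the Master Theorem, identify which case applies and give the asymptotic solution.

a=16, b=4, f(n)=42*n.
log_4(16) = 2 > 1.
Since f(n) = O(n^1) is polynomially smaller than n^2, Case 1 applies.
T(n) = Theta(n^2).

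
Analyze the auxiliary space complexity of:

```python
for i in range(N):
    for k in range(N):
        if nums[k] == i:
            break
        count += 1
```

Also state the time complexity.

Space complexity: O(1).
Only a constant amount of auxiliary storage is used; nothing grows with n.
Time complexity: O(n^2).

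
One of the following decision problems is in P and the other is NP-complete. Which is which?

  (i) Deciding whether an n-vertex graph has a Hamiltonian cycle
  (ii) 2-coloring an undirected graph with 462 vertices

(i) is NP-complete: one of Karp's 21 NP-complete problems.
(ii) is P: 2-coloring is bipartiteness testing via BFS, O(V+E).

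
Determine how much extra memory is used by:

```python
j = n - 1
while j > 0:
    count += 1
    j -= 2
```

Space complexity: O(1).
Only a constant amount of auxiliary storage is used; nothing grows with n.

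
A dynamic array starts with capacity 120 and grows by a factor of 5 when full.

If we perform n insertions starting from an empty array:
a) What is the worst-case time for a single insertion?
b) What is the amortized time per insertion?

(a) Worst-case single insertion: O(n) -- when the array is full at capacity c, the resize copies all c elements, and c can be Theta(n).
(b) Resizes happen at sizes 120, 600, 3000, ... Total copy cost for n insertions: 120 + 600 + ... = O(n) (geometric series with ratio 1/5). Amortized cost per insertion: O(n)/n = O(1).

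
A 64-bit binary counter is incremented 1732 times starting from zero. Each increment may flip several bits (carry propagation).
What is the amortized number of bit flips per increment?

Bit i flips on every 2^i-th increment, so over 1732 increments bit i flips floor(1732/2^i) times. Summing over i: total flips < 2 * 1732. Amortized: < 2 = O(1) per increment.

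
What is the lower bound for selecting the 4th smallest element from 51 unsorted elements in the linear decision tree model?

Selecting the 4th smallest of 51 elements requires Omega(n) comparisons. Every element must be compared at least once. The BFPRT algorithm achieves O(n), making this tight.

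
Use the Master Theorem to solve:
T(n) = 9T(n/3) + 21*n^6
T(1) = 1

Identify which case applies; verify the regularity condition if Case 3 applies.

a=9, b=3, f(n)=21*n^6.
log_3(9) = 2 < 6.
f(n) = Omega(n^(2+epsilon)) for some epsilon > 0, so Case 3 is the candidate.
Regularity: a*f(n/b) = 9*21*(n/3)^6 = (9/729)*21*n^6 <= c*f(n) with c = 9/729 < 1. Satisfied.
Case 3: T(n) = Theta(n^6).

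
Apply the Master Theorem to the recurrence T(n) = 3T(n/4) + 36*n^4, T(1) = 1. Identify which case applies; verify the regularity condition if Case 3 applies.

a=3, b=4, f(n)=36*n^4.
log_4(3) = 0.7925 < 4.
f(n) = Omega(n^(0.7925+epsilon)) for some epsilon > 0, so Case 3 is the candidate.
Regularity: a*f(n/b) = 3*36*(n/4)^4 = (3/256)*36*n^4 <= c*f(n) with c = 3/256 < 1. Satisfied.
Case 3: T(n) = Theta(n^4).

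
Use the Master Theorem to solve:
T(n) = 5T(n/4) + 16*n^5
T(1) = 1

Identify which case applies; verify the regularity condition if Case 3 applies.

a=5, b=4, f(n)=16*n^5.
log_4(5) = 1.161 < 5.
f(n) = Omega(n^(1.161+epsilon)) for some epsilon > 0, so Case 3 is the candidate.
Regularity: a*f(n/b) = 5*16*(n/4)^5 = (5/1024)*16*n^5 <= c*f(n) with c = 5/1024 < 1. Satisfied.
Case 3: T(n) = Theta(n^5).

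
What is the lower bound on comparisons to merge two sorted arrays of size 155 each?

To merge two sorted arrays of size 155, we need at least 309 comparisons in the worst case. An adversary can force every element to be compared.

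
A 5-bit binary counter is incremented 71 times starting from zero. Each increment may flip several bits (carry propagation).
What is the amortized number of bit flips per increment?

Bit i flips on every 2^i-th increment, so over 71 increments bit i flips floor(71/2^i) times. Summing over i: total flips < 2 * 71. Amortized: < 2 = O(1) per increment.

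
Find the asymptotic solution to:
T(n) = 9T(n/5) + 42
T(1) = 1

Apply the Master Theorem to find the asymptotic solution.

a=9, b=5, f(n)=42. log_5(9) = 1.365. Case 1 of Master Theorem: T(n) = O(n^1.365).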